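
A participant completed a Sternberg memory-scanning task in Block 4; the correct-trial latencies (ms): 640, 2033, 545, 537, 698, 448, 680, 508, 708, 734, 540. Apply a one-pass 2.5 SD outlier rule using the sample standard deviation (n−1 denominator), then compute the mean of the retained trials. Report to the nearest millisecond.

n = 11, ΣRT = 8071, M = 733.727
Σ(x−M)² = 1946162.18; s = √(1946162.18/10) = 441.153
Cutoffs: 733.727 ± 2.5·441.153 → [-369.2, 1836.6]
Outside: 2033 → excluded.
Retained (n=10): Σ = 6038, mean = 6038/10 = 603.800

604 ms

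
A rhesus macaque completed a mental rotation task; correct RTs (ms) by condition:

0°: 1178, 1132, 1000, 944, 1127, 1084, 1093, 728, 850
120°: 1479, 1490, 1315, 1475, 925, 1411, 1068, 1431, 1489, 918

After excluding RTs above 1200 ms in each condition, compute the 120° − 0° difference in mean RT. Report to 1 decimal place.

120°: exclude 1479, 1490, 1315, 1475, 1411, 1431, 1489
M(0°) = 9136/9 = 1015.111
M(120°) = 2911/3 = 970.333
Difference = 970.333 − 1015.111 = -44.778 ms

-44.8 ms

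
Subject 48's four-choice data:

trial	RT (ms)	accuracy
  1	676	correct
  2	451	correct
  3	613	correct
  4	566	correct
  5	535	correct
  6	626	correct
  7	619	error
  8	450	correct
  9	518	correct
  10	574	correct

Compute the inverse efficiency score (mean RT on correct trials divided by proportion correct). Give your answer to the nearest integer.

618 ms

Correct trials (n=9): 676, 451, 613, 566, 535, 626, 450, 518, 574
Mean correct RT = 5009/9 = 556.5556 ms
Proportion correct = 9/10
IES = 556.5556 / (9/10) = 618.395 ms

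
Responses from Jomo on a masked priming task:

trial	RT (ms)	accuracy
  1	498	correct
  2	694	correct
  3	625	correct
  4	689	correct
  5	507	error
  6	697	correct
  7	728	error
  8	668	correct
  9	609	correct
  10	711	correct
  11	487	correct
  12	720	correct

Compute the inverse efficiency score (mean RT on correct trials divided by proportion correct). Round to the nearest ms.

768 ms

Correct trials (n=10): 498, 694, 625, 689, 697, 668, 609, 711, 487, 720
Mean correct RT = 6398/10 = 639.8000 ms
Proportion correct = 10/12
IES = 639.8000 / (10/12) = 767.760 ms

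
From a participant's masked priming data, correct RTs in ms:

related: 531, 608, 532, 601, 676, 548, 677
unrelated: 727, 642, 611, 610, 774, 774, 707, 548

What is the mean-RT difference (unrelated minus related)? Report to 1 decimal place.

78.0 ms

M(related) = 4173/7 = 596.143
M(unrelated) = 5393/8 = 674.125
Difference = 674.125 − 596.143 = 77.982 ms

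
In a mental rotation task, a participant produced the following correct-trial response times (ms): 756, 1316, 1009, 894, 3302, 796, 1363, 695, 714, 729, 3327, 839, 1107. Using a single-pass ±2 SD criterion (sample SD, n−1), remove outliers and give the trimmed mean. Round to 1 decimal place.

n = 13, ΣRT = 16847, M = 1295.923
Σ(x−M)² = 10205442.92; s = √(10205442.92/12) = 922.200
Cutoffs: 1295.923 ± 2·922.200 → [-548.5, 3140.3]
Outside: 3302, 3327 → excluded.
Retained (n=11): Σ = 10218, mean = 10218/11 = 928.909

928.9 ms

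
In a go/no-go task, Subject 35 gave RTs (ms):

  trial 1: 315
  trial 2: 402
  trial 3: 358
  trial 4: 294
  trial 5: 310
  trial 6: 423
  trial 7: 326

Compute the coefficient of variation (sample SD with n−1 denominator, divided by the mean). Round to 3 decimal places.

0.142

n = 7, Σ = 2428, M = 346.8571
Σ(x−M)² = 14564.857; s = √(14564.857/6) = 49.2694
CV = 49.2694 / 346.8571 = 0.14205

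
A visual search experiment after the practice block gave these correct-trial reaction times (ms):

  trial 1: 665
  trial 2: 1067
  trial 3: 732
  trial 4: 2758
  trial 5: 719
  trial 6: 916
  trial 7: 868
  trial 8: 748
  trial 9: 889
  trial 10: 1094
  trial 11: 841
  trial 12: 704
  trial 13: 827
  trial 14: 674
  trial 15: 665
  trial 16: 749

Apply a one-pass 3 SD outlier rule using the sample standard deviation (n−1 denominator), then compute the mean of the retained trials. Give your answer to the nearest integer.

811 ms

n = 16, ΣRT = 14916, M = 932.250
Σ(x−M)² = 3818091.00; s = √(3818091.00/15) = 504.519
Cutoffs: 932.250 ± 3·504.519 → [-581.3, 2445.8]
Outside: 2758 → excluded.
Retained (n=15): Σ = 12158, mean = 12158/15 = 810.533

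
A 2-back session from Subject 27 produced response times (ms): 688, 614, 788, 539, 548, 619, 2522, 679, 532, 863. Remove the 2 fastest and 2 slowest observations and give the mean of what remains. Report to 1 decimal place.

656.0 ms

Sorted: 532, 539, 548, 614, 619, 679, 688, 788, 863, 2522
Drop lowest 2 (532, 539) and highest 2 (863, 2522)
Remaining (n=6): Σ = 3936, mean = 3936/6 = 656.000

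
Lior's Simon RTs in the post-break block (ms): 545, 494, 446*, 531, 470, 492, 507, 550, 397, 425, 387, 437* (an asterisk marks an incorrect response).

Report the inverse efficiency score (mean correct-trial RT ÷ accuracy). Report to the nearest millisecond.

576 ms

Correct trials (n=10): 545, 494, 531, 470, 492, 507, 550, 397, 425, 387
Mean correct RT = 4798/10 = 479.8000 ms
Proportion correct = 10/12
IES = 479.8000 / (10/12) = 575.760 ms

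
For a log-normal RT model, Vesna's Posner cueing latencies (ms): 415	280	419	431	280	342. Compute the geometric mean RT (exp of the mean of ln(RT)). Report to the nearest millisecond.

ln(RT): 6.0283, 5.6348, 6.0379, 6.0661, 5.6348, 5.8348
Mean ln(RT) = 35.2366/6 = 5.87277
Geometric mean = exp(5.87277) = 355.23 ms

355 ms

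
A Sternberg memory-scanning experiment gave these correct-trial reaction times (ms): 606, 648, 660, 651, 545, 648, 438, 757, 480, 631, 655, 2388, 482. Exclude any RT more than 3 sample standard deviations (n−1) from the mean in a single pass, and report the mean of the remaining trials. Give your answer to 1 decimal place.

600.1 ms

n = 13, ΣRT = 9589, M = 737.615
Σ(x−M)² = 3047823.08; s = √(3047823.08/12) = 503.969
Cutoffs: 737.615 ± 3·503.969 → [-774.3, 2249.5]
Outside: 2388 → excluded.
Retained (n=12): Σ = 7201, mean = 7201/12 = 600.083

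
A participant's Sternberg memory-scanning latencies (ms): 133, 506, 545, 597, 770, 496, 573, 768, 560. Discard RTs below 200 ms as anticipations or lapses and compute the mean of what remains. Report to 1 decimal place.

Excluded: 133
Retained (n=8): Σ = 4815
Mean = 4815/8 = 601.8750

601.9 ms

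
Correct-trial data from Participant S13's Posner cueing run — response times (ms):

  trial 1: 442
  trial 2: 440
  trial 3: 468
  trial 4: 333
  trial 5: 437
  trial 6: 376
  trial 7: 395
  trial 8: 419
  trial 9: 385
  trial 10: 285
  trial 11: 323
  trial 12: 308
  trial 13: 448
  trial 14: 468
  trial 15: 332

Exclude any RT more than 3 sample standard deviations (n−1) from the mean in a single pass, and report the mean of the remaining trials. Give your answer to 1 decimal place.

n = 15, ΣRT = 5859, M = 390.600
Σ(x−M)² = 52877.60; s = √(52877.60/14) = 61.457
Cutoffs: 390.600 ± 3·61.457 → [206.2, 575.0]
No RTs fall outside the cutoffs; all 15 retained. Mean = 5859/15 = 390.600

390.6 ms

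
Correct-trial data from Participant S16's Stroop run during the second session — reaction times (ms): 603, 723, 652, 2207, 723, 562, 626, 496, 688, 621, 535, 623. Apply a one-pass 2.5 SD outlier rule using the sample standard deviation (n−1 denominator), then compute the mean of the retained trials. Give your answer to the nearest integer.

n = 12, ΣRT = 9059, M = 754.917
Σ(x−M)² = 2353304.92; s = √(2353304.92/11) = 462.533
Cutoffs: 754.917 ± 2.5·462.533 → [-401.4, 1911.2]
Outside: 2207 → excluded.
Retained (n=11): Σ = 6852, mean = 6852/11 = 622.909

623 ms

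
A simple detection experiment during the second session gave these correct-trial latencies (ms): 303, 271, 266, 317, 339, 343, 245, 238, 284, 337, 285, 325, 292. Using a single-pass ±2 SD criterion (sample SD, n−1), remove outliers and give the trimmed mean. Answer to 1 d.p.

n = 13, ΣRT = 3845, M = 295.769
Σ(x−M)² = 14840.31; s = √(14840.31/12) = 35.167
Cutoffs: 295.769 ± 2·35.167 → [225.4, 366.1]
No RTs fall outside the cutoffs; all 13 retained. Mean = 3845/13 = 295.769

295.8 ms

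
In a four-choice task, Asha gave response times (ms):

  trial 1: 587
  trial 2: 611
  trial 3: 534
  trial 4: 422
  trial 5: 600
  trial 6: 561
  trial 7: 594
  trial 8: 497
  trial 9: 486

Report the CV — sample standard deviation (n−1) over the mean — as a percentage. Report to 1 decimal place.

11.8%

n = 9, Σ = 4892, M = 543.5556
Σ(x−M)² = 32818.222; s = √(32818.222/8) = 64.0490
CV = 64.0490 / 543.5556 = 0.11783 = 11.783%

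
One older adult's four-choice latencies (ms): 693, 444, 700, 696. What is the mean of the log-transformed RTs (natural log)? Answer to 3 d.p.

6.433

ln(RT): 6.5410, 6.0958, 6.5511, 6.5453
Σ ln(RT) = 25.7333
Mean = 25.7333/4 = 6.43332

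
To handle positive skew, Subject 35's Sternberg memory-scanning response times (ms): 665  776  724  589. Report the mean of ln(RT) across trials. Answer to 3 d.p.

6.529

ln(RT): 6.4998, 6.6542, 6.5848, 6.3784
Σ ln(RT) = 26.1172
Mean = 26.1172/4 = 6.52929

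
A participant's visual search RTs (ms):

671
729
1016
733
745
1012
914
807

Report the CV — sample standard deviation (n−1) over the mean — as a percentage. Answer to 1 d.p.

n = 8, Σ = 6627, M = 828.3750
Σ(x−M)² = 127399.875; s = √(127399.875/7) = 134.9073
CV = 134.9073 / 828.3750 = 0.16286 = 16.286%

16.3%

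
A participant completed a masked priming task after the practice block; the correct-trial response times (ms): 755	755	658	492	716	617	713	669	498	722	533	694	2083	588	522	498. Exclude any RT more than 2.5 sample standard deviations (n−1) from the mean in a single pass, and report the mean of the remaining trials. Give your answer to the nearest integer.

629 ms

n = 16, ΣRT = 11513, M = 719.562
Σ(x−M)² = 2120163.94; s = √(2120163.94/15) = 375.958
Cutoffs: 719.562 ± 2.5·375.958 → [-220.3, 1659.5]
Outside: 2083 → excluded.
Retained (n=15): Σ = 9430, mean = 9430/15 = 628.667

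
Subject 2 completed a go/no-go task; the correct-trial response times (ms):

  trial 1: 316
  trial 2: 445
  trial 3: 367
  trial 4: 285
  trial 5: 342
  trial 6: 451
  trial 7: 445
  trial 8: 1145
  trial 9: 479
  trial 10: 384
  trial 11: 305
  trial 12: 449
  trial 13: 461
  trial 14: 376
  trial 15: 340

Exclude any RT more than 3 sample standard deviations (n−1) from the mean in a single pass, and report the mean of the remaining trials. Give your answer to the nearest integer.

n = 15, ΣRT = 6590, M = 439.333
Σ(x−M)² = 589023.33; s = √(589023.33/14) = 205.117
Cutoffs: 439.333 ± 3·205.117 → [-176.0, 1054.7]
Outside: 1145 → excluded.
Retained (n=14): Σ = 5445, mean = 5445/14 = 388.929

389 ms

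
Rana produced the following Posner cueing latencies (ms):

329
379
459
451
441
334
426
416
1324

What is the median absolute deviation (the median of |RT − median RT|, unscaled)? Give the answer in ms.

33 ms

Sorted: 329, 334, 379, 416, 426, 441, 451, 459, 1324 → median = 426
|x − 426|: 97, 47, 33, 25, 15, 92, 0, 10, 898
Sorted deviations: 0, 10, 15, 25, 33, 47, 92, 97, 898 → MAD = 33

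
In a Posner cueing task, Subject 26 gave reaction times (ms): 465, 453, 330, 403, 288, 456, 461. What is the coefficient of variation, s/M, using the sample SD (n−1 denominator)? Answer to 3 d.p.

0.176

n = 7, Σ = 2856, M = 408.0000
Σ(x−M)² = 30896.000; s = √(30896.000/6) = 71.7589
CV = 71.7589 / 408.0000 = 0.17588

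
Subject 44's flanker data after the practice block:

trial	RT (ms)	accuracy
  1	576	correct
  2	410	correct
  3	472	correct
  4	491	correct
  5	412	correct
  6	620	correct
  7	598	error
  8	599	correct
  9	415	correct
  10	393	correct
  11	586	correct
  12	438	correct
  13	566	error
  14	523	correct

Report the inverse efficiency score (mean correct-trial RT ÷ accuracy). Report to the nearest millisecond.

577 ms

Correct trials (n=12): 576, 410, 472, 491, 412, 620, 599, 415, 393, 586, 438, 523
Mean correct RT = 5935/12 = 494.5833 ms
Proportion correct = 12/14
IES = 494.5833 / (12/14) = 577.014 ms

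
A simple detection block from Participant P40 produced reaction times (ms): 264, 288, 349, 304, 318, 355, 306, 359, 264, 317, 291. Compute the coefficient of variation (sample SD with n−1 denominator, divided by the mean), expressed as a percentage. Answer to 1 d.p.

10.8%

n = 11, Σ = 3415, M = 310.4545
Σ(x−M)² = 11186.727; s = √(11186.727/10) = 33.4466
CV = 33.4466 / 310.4545 = 0.10773 = 10.773%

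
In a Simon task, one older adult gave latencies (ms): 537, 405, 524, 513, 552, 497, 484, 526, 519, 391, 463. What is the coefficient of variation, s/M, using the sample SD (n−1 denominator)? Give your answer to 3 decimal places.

n = 11, Σ = 5411, M = 491.9091
Σ(x−M)² = 27674.909; s = √(27674.909/10) = 52.6069
CV = 52.6069 / 491.9091 = 0.10694

0.107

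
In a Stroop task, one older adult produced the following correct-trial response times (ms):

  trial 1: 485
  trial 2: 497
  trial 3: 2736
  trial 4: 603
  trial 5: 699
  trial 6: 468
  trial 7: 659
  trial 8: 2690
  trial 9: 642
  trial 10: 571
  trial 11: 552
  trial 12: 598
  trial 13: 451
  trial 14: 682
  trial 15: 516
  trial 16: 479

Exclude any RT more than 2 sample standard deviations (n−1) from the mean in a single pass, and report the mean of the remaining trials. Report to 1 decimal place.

n = 16, ΣRT = 13328, M = 833.000
Σ(x−M)² = 8172056.00; s = √(8172056.00/15) = 738.108
Cutoffs: 833.000 ± 2·738.108 → [-643.2, 2309.2]
Outside: 2690, 2736 → excluded.
Retained (n=14): Σ = 7902, mean = 7902/14 = 564.429

564.4 ms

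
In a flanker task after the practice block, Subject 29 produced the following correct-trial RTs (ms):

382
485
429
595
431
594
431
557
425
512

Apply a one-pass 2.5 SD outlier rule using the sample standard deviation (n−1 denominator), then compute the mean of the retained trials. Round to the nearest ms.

n = 10, ΣRT = 4841, M = 484.100
Σ(x−M)² = 53062.90; s = √(53062.90/9) = 76.785
Cutoffs: 484.100 ± 2.5·76.785 → [292.1, 676.1]
No RTs fall outside the cutoffs; all 10 retained. Mean = 4841/10 = 484.100

484 ms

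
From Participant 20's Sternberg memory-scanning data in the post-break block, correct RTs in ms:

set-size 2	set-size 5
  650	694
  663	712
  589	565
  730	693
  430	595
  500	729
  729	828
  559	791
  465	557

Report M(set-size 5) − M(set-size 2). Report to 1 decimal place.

M(set-size 2) = 5315/9 = 590.556
M(set-size 5) = 6164/9 = 684.889
Difference = 684.889 − 590.556 = 94.333 ms

94.3 ms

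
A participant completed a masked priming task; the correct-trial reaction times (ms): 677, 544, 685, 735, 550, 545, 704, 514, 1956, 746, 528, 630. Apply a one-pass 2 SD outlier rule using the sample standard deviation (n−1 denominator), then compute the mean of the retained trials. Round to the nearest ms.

623 ms

n = 12, ΣRT = 8814, M = 734.500
Σ(x−M)² = 1707305.00; s = √(1707305.00/11) = 393.966
Cutoffs: 734.500 ± 2·393.966 → [-53.4, 1522.4]
Outside: 1956 → excluded.
Retained (n=11): Σ = 6858, mean = 6858/11 = 623.455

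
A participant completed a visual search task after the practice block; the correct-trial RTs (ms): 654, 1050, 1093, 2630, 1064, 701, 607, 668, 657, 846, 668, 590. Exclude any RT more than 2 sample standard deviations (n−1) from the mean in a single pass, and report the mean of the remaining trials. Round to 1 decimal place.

781.6 ms

n = 12, ΣRT = 11228, M = 935.667
Σ(x−M)² = 3515958.67; s = √(3515958.67/11) = 565.361
Cutoffs: 935.667 ± 2·565.361 → [-195.1, 2066.4]
Outside: 2630 → excluded.
Retained (n=11): Σ = 8598, mean = 8598/11 = 781.636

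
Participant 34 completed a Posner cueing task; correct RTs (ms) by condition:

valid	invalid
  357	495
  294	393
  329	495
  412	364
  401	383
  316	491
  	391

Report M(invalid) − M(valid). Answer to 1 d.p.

78.8 ms

M(valid) = 2109/6 = 351.500
M(invalid) = 3012/7 = 430.286
Difference = 430.286 − 351.500 = 78.786 ms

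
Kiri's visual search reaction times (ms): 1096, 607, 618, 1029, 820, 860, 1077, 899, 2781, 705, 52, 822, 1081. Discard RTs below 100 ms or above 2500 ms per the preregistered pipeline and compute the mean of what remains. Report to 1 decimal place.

Excluded: 52, 2781
Retained (n=11): Σ = 9614
Mean = 9614/11 = 874.0000

874.0 ms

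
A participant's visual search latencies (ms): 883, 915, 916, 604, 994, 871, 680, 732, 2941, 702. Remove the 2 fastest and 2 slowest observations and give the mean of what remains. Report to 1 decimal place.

836.5 ms

Sorted: 604, 680, 702, 732, 871, 883, 915, 916, 994, 2941
Drop lowest 2 (604, 680) and highest 2 (994, 2941)
Remaining (n=6): Σ = 5019, mean = 5019/6 = 836.500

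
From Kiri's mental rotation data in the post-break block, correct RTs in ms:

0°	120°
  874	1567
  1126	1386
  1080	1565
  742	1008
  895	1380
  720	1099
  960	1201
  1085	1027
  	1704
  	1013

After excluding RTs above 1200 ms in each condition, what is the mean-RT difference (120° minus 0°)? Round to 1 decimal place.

101.5 ms

120°: exclude 1567, 1386, 1565, 1380, 1201, 1704
M(0°) = 7482/8 = 935.250
M(120°) = 4147/4 = 1036.750
Difference = 1036.750 − 935.250 = 101.500 ms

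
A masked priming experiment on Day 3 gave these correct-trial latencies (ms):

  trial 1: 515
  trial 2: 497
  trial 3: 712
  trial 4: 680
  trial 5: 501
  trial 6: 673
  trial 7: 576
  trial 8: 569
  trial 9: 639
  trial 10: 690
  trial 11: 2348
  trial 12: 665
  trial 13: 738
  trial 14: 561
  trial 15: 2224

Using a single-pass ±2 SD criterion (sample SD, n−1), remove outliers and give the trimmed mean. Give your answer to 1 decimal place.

n = 15, ΣRT = 12588, M = 839.200
Σ(x−M)² = 4922486.40; s = √(4922486.40/14) = 592.964
Cutoffs: 839.200 ± 2·592.964 → [-346.7, 2025.1]
Outside: 2224, 2348 → excluded.
Retained (n=13): Σ = 8016, mean = 8016/13 = 616.615

616.6 ms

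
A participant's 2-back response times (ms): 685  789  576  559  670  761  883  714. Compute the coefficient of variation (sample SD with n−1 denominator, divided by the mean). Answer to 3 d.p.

n = 8, Σ = 5637, M = 704.6250
Σ(x−M)² = 81537.875; s = √(81537.875/7) = 107.9271
CV = 107.9271 / 704.6250 = 0.15317

0.153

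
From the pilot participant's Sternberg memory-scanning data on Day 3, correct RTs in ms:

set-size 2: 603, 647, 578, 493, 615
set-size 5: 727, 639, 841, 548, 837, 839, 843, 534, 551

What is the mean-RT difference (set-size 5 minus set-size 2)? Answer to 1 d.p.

M(set-size 2) = 2936/5 = 587.200
M(set-size 5) = 6359/9 = 706.556
Difference = 706.556 − 587.200 = 119.356 ms

119.4 ms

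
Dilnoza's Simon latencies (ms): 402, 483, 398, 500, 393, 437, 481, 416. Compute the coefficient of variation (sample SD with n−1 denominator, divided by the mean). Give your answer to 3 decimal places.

n = 8, Σ = 3510, M = 438.7500
Σ(x−M)² = 13119.500; s = √(13119.500/7) = 43.2922
CV = 43.2922 / 438.7500 = 0.09867

0.099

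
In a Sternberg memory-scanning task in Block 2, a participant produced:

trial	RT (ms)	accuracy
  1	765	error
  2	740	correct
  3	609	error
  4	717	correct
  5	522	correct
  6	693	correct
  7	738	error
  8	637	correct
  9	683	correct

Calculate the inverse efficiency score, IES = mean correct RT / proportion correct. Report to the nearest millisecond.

998 ms

Correct trials (n=6): 740, 717, 522, 693, 637, 683
Mean correct RT = 3992/6 = 665.3333 ms
Proportion correct = 6/9
IES = 665.3333 / (6/9) = 998.000 ms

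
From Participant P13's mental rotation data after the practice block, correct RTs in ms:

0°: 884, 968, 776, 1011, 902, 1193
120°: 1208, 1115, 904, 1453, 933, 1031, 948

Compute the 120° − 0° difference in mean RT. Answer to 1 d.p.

128.9 ms

M(0°) = 5734/6 = 955.667
M(120°) = 7592/7 = 1084.571
Difference = 1084.571 − 955.667 = 128.905 ms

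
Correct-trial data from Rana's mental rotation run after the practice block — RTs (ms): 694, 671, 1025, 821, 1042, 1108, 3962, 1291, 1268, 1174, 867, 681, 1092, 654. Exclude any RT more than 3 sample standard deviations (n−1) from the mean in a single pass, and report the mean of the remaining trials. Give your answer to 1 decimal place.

n = 14, ΣRT = 16350, M = 1167.857
Σ(x−M)² = 9061361.71; s = √(9061361.71/13) = 834.882
Cutoffs: 1167.857 ± 3·834.882 → [-1336.8, 3672.5]
Outside: 3962 → excluded.
Retained (n=13): Σ = 12388, mean = 12388/13 = 952.923

952.9 ms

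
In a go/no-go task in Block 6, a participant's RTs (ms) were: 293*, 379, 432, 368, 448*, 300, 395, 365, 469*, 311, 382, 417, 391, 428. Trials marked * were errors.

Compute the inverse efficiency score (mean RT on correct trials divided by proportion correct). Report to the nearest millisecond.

482 ms

Correct trials (n=11): 379, 432, 368, 300, 395, 365, 311, 382, 417, 391, 428
Mean correct RT = 4168/11 = 378.9091 ms
Proportion correct = 11/14
IES = 378.9091 / (11/14) = 482.248 ms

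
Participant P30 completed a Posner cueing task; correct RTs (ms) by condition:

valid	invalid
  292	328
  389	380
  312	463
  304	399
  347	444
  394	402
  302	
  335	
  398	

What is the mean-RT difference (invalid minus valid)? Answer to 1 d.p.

61.2 ms

M(valid) = 3073/9 = 341.444
M(invalid) = 2416/6 = 402.667
Difference = 402.667 − 341.444 = 61.222 ms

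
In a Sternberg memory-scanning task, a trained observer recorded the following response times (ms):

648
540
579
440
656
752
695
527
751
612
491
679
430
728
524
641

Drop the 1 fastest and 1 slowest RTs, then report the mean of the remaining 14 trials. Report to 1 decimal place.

607.9 ms

Sorted: 430, 440, 491, 524, 527, 540, 579, 612, 641, 648, 656, 679, 695, 728, 751, 752
Drop lowest 1 (430) and highest 1 (752)
Remaining (n=14): Σ = 8511, mean = 8511/14 = 607.929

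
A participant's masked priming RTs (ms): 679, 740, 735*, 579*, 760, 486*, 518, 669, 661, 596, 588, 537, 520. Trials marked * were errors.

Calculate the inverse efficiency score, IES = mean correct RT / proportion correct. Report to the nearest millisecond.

815 ms

Correct trials (n=10): 679, 740, 760, 518, 669, 661, 596, 588, 537, 520
Mean correct RT = 6268/10 = 626.8000 ms
Proportion correct = 10/13
IES = 626.8000 / (10/13) = 814.840 ms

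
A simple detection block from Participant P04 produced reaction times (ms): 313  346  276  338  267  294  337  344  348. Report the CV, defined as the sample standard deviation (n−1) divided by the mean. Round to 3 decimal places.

0.100

n = 9, Σ = 2863, M = 318.1111
Σ(x−M)² = 8086.889; s = √(8086.889/8) = 31.7940
CV = 31.7940 / 318.1111 = 0.09995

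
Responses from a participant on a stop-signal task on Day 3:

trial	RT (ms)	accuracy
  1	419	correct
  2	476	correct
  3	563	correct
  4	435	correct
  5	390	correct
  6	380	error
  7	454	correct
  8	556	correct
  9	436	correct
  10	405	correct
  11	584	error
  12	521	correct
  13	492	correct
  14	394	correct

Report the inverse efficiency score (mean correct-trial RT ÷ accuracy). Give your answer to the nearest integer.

Correct trials (n=12): 419, 476, 563, 435, 390, 454, 556, 436, 405, 521, 492, 394
Mean correct RT = 5541/12 = 461.7500 ms
Proportion correct = 12/14
IES = 461.7500 / (12/14) = 538.708 ms

539 ms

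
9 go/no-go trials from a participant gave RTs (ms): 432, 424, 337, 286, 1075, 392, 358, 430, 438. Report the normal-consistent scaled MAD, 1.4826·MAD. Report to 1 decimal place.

Sorted: 286, 337, 358, 392, 424, 430, 432, 438, 1075 → median = 424
|x − 424| sorted: 0, 6, 8, 14, 32, 66, 87, 138, 651 → MAD = 32
Robust SD ≈ 1.4826 × 32 = 47.443

47.4 ms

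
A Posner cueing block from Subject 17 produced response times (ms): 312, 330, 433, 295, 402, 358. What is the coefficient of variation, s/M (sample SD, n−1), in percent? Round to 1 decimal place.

15.1%

n = 6, Σ = 2130, M = 355.0000
Σ(x−M)² = 14376.000; s = √(14376.000/5) = 53.6209
CV = 53.6209 / 355.0000 = 0.15104 = 15.104%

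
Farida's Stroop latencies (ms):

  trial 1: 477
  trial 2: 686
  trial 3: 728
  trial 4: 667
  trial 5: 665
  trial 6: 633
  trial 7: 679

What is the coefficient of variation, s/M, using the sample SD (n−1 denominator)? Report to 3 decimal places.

0.124

n = 7, Σ = 4535, M = 647.8571
Σ(x−M)² = 38920.857; s = √(38920.857/6) = 80.5407
CV = 80.5407 / 647.8571 = 0.12432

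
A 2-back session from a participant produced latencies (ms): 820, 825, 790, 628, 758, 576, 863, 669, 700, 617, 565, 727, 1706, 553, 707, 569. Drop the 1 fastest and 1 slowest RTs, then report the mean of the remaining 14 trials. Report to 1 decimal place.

Sorted: 553, 565, 569, 576, 617, 628, 669, 700, 707, 727, 758, 790, 820, 825, 863, 1706
Drop lowest 1 (553) and highest 1 (1706)
Remaining (n=14): Σ = 9814, mean = 9814/14 = 701.000

701.0 ms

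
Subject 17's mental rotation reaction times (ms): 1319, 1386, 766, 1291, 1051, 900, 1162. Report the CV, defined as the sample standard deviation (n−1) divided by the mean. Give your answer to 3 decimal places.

0.205

n = 7, Σ = 7875, M = 1125.0000
Σ(x−M)² = 319664.000; s = √(319664.000/6) = 230.8188
CV = 230.8188 / 1125.0000 = 0.20517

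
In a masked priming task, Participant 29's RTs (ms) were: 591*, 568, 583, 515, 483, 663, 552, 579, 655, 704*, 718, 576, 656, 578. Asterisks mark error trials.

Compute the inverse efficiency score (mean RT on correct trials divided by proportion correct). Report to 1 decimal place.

Correct trials (n=12): 568, 583, 515, 483, 663, 552, 579, 655, 718, 576, 656, 578
Mean correct RT = 7126/12 = 593.8333 ms
Proportion correct = 12/14
IES = 593.8333 / (12/14) = 692.806 ms

692.8 ms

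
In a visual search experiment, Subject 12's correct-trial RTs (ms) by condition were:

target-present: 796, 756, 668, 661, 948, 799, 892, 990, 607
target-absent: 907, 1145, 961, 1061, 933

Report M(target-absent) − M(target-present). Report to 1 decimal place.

210.6 ms

M(target-present) = 7117/9 = 790.778
M(target-absent) = 5007/5 = 1001.400
Difference = 1001.400 − 790.778 = 210.622 ms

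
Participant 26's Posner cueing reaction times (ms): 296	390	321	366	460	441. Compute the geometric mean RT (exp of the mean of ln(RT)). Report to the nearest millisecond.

ln(RT): 5.6904, 5.9661, 5.7714, 5.9026, 6.1312, 6.0890
Mean ln(RT) = 35.5509/6 = 5.92514
Geometric mean = exp(5.92514) = 374.33 ms

374 ms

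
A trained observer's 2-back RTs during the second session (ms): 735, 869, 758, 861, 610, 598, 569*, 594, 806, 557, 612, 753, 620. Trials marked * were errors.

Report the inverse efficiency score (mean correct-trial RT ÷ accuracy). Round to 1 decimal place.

Correct trials (n=12): 735, 869, 758, 861, 610, 598, 594, 806, 557, 612, 753, 620
Mean correct RT = 8373/12 = 697.7500 ms
Proportion correct = 12/13
IES = 697.7500 / (12/13) = 755.896 ms

755.9 ms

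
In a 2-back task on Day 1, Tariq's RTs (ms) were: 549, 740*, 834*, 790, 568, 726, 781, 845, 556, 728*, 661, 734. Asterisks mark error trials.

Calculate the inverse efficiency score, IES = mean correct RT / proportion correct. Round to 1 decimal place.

920.0 ms

Correct trials (n=9): 549, 790, 568, 726, 781, 845, 556, 661, 734
Mean correct RT = 6210/9 = 690.0000 ms
Proportion correct = 9/12
IES = 690.0000 / (9/12) = 920.000 ms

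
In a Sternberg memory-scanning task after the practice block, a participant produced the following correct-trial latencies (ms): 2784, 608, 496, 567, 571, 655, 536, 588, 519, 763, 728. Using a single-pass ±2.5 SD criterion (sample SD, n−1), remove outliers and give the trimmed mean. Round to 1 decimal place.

n = 11, ΣRT = 8815, M = 801.364
Σ(x−M)² = 4393424.55; s = √(4393424.55/10) = 662.829
Cutoffs: 801.364 ± 2.5·662.829 → [-855.7, 2458.4]
Outside: 2784 → excluded.
Retained (n=10): Σ = 6031, mean = 6031/10 = 603.100

603.1 ms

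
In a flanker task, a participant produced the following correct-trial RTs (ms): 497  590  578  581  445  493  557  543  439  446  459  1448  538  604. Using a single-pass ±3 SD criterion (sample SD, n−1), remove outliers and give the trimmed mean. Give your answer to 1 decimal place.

n = 14, ΣRT = 8218, M = 587.000
Σ(x−M)² = 842242.00; s = √(842242.00/13) = 254.535
Cutoffs: 587.000 ± 3·254.535 → [-176.6, 1350.6]
Outside: 1448 → excluded.
Retained (n=13): Σ = 6770, mean = 6770/13 = 520.769

520.8 ms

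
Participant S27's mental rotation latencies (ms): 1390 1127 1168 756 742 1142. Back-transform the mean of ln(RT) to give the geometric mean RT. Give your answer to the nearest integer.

ln(RT): 7.2371, 7.0273, 7.0630, 6.6280, 6.6093, 7.0405
Mean ln(RT) = 41.6053/6 = 6.93422
Geometric mean = exp(6.93422) = 1026.82 ms

1027 ms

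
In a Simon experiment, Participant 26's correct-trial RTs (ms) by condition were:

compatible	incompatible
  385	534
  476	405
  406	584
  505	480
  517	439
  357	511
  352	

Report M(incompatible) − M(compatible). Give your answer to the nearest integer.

64 ms

M(compatible) = 2998/7 = 428.286
M(incompatible) = 2953/6 = 492.167
Difference = 492.167 − 428.286 = 63.881 ms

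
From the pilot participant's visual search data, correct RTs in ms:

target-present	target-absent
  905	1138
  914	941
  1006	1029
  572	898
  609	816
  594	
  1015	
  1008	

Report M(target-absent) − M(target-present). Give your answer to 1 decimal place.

136.5 ms

M(target-present) = 6623/8 = 827.875
M(target-absent) = 4822/5 = 964.400
Difference = 964.400 − 827.875 = 136.525 ms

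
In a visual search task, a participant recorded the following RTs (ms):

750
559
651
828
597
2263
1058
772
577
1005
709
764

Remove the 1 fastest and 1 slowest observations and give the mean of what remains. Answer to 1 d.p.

771.1 ms

Sorted: 559, 577, 597, 651, 709, 750, 764, 772, 828, 1005, 1058, 2263
Drop lowest 1 (559) and highest 1 (2263)
Remaining (n=10): Σ = 7711, mean = 7711/10 = 771.100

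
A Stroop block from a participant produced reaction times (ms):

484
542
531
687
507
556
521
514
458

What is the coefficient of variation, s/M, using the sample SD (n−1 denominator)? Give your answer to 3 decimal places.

0.121

n = 9, Σ = 4800, M = 533.3333
Σ(x−M)² = 33536.000; s = √(33536.000/8) = 64.7457
CV = 64.7457 / 533.3333 = 0.12140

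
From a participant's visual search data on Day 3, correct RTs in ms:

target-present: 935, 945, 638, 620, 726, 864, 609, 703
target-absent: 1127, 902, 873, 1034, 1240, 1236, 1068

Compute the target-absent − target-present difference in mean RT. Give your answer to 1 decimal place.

313.6 ms

M(target-present) = 6040/8 = 755.000
M(target-absent) = 7480/7 = 1068.571
Difference = 1068.571 − 755.000 = 313.571 ms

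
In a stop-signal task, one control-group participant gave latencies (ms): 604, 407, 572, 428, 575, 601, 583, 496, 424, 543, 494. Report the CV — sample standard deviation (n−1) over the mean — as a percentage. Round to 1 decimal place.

14.3%

n = 11, Σ = 5727, M = 520.6364
Σ(x−M)² = 55540.545; s = √(55540.545/10) = 74.5255
CV = 74.5255 / 520.6364 = 0.14314 = 14.314%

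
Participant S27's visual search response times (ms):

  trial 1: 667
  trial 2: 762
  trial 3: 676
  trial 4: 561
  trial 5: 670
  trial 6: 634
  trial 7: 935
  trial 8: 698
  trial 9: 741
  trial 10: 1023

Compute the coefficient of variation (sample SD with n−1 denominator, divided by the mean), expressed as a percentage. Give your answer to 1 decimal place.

19.1%

n = 10, Σ = 7367, M = 736.7000
Σ(x−M)² = 177856.100; s = √(177856.100/9) = 140.5766
CV = 140.5766 / 736.7000 = 0.19082 = 19.082%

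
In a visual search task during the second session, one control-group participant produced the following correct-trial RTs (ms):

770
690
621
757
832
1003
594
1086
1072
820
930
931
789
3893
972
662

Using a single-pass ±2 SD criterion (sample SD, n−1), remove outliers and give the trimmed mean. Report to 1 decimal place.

835.3 ms

n = 16, ΣRT = 16422, M = 1026.375
Σ(x−M)² = 9117267.75; s = √(9117267.75/15) = 779.627
Cutoffs: 1026.375 ± 2·779.627 → [-532.9, 2585.6]
Outside: 3893 → excluded.
Retained (n=15): Σ = 12529, mean = 12529/15 = 835.267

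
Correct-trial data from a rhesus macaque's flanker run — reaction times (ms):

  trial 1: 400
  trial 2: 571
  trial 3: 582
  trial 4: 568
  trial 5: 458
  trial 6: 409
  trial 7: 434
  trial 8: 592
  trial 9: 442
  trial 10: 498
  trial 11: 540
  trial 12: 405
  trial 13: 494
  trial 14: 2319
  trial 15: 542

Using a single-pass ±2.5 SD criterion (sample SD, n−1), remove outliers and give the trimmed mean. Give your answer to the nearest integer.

495 ms

n = 15, ΣRT = 9254, M = 616.933
Σ(x−M)² = 3168706.93; s = √(3168706.93/14) = 475.748
Cutoffs: 616.933 ± 2.5·475.748 → [-572.4, 1806.3]
Outside: 2319 → excluded.
Retained (n=14): Σ = 6935, mean = 6935/14 = 495.357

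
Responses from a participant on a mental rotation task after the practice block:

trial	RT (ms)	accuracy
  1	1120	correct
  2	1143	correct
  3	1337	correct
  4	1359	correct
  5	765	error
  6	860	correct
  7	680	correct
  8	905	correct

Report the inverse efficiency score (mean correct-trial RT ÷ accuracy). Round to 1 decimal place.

Correct trials (n=7): 1120, 1143, 1337, 1359, 860, 680, 905
Mean correct RT = 7404/7 = 1057.7143 ms
Proportion correct = 7/8
IES = 1057.7143 / (7/8) = 1208.816 ms

1208.8 ms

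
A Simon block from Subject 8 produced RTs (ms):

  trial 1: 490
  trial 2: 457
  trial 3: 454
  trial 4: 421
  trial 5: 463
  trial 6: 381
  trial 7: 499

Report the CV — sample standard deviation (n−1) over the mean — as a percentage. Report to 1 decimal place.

n = 7, Σ = 3165, M = 452.1429
Σ(x−M)² = 9804.857; s = √(9804.857/6) = 40.4245
CV = 40.4245 / 452.1429 = 0.08941 = 8.941%

8.9%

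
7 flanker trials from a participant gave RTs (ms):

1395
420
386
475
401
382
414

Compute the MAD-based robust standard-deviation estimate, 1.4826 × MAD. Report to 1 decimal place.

Sorted: 382, 386, 401, 414, 420, 475, 1395 → median = 414
|x − 414| sorted: 0, 6, 13, 28, 32, 61, 981 → MAD = 28
Robust SD ≈ 1.4826 × 28 = 41.513

41.5 ms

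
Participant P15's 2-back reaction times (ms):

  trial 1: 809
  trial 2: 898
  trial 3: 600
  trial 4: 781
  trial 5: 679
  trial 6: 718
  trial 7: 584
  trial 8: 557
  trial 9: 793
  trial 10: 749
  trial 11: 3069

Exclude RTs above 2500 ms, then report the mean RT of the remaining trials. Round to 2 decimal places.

716.80 ms

Excluded: 3069
Retained (n=10): Σ = 7168
Mean = 7168/10 = 716.8000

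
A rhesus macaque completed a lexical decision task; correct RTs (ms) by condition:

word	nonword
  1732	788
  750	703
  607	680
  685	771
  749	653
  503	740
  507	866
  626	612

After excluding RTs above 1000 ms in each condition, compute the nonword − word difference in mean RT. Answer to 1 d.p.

94.2 ms

word: exclude 1732
M(word) = 4427/7 = 632.429
M(nonword) = 5813/8 = 726.625
Difference = 726.625 − 632.429 = 94.196 ms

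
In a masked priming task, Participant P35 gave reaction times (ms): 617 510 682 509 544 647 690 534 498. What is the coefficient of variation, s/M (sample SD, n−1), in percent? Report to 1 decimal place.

13.4%

n = 9, Σ = 5231, M = 581.2222
Σ(x−M)² = 48425.556; s = √(48425.556/8) = 77.8023
CV = 77.8023 / 581.2222 = 0.13386 = 13.386%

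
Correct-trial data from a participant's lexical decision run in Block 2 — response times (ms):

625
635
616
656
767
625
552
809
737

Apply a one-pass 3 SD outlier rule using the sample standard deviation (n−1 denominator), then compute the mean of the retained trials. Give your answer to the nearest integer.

n = 9, ΣRT = 6022, M = 669.111
Σ(x−M)² = 55522.89; s = √(55522.89/8) = 83.309
Cutoffs: 669.111 ± 3·83.309 → [419.2, 919.0]
No RTs fall outside the cutoffs; all 9 retained. Mean = 6022/9 = 669.111

669 ms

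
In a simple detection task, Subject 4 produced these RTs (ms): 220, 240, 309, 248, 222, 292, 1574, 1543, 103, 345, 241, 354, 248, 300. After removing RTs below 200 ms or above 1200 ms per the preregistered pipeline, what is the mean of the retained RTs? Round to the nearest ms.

274 ms

Excluded: 103, 1543, 1574
Retained (n=11): Σ = 3019
Mean = 3019/11 = 274.4545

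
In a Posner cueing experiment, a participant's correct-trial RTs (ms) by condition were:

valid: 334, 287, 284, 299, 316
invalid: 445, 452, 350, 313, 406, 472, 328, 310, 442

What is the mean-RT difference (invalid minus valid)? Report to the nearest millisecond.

M(valid) = 1520/5 = 304.000
M(invalid) = 3518/9 = 390.889
Difference = 390.889 − 304.000 = 86.889 ms

87 ms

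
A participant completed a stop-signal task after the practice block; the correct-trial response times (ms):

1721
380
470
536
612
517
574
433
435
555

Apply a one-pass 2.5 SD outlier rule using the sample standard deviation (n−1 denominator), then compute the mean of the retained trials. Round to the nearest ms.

501 ms

n = 10, ΣRT = 6233, M = 623.300
Σ(x−M)² = 1385456.10; s = √(1385456.10/9) = 392.351
Cutoffs: 623.300 ± 2.5·392.351 → [-357.6, 1604.2]
Outside: 1721 → excluded.
Retained (n=9): Σ = 4512, mean = 4512/9 = 501.333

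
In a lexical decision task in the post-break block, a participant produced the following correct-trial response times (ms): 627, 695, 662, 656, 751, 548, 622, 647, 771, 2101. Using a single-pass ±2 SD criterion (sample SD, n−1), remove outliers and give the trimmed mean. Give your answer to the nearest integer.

664 ms

n = 10, ΣRT = 8080, M = 808.000
Σ(x−M)² = 1894534.00; s = √(1894534.00/9) = 458.807
Cutoffs: 808.000 ± 2·458.807 → [-109.6, 1725.6]
Outside: 2101 → excluded.
Retained (n=9): Σ = 5979, mean = 5979/9 = 664.333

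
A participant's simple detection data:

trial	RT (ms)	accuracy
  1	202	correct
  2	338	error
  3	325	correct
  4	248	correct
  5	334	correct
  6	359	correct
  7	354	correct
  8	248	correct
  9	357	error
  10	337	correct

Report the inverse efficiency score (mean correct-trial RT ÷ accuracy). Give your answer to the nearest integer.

376 ms

Correct trials (n=8): 202, 325, 248, 334, 359, 354, 248, 337
Mean correct RT = 2407/8 = 300.8750 ms
Proportion correct = 8/10
IES = 300.8750 / (8/10) = 376.094 ms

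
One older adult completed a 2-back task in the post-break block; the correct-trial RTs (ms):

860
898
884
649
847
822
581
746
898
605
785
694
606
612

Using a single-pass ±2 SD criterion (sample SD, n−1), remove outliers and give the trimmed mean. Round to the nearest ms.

n = 14, ΣRT = 10487, M = 749.071
Σ(x−M)² = 192388.93; s = √(192388.93/13) = 121.652
Cutoffs: 749.071 ± 2·121.652 → [505.8, 992.4]
No RTs fall outside the cutoffs; all 14 retained. Mean = 10487/14 = 749.071

749 ms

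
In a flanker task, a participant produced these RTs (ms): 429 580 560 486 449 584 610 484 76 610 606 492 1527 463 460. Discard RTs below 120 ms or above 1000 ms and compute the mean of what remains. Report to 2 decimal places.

524.08 ms

Excluded: 76, 1527
Retained (n=13): Σ = 6813
Mean = 6813/13 = 524.0769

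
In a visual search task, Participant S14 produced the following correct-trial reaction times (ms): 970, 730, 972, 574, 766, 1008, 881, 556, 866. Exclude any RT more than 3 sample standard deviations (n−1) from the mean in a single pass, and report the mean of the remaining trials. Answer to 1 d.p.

813.7 ms

n = 9, ΣRT = 7323, M = 813.667
Σ(x−M)² = 227652.00; s = √(227652.00/8) = 168.691
Cutoffs: 813.667 ± 3·168.691 → [307.6, 1319.7]
No RTs fall outside the cutoffs; all 9 retained. Mean = 7323/9 = 813.667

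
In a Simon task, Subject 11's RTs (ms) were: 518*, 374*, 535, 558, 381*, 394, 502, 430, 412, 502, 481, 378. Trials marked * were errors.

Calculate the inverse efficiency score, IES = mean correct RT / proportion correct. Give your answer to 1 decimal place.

621.0 ms

Correct trials (n=9): 535, 558, 394, 502, 430, 412, 502, 481, 378
Mean correct RT = 4192/9 = 465.7778 ms
Proportion correct = 9/12
IES = 465.7778 / (9/12) = 621.037 ms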